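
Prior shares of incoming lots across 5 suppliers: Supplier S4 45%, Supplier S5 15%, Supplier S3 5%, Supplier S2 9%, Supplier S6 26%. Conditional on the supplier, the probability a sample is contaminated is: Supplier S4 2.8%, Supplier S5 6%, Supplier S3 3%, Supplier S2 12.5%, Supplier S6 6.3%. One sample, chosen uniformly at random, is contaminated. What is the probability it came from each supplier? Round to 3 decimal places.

Supplier S4 0.248, Supplier S5 0.177, Supplier S3 0.030, Supplier S2 0.222, Supplier S6 0.323

Prior × likelihood for each hypothesis:
  Supplier S4: 0.45 × 0.028 = 0.0126
  Supplier S5: 0.15 × 0.06 = 0.009
  Supplier S3: 0.05 × 0.03 = 0.0015
  Supplier S2: 0.09 × 0.125 = 0.01125
  Supplier S6: 0.26 × 0.063 = 0.01638
Total = 0.05073.
P(Supplier S4 | contaminated) = 0.0126/0.05073 ≈ 0.248
P(Supplier S5 | contaminated) = 0.009/0.05073 ≈ 0.177
P(Supplier S3 | contaminated) = 0.0015/0.05073 ≈ 0.030
P(Supplier S2 | contaminated) = 0.01125/0.05073 ≈ 0.222
P(Supplier S6 | contaminated) = 0.01638/0.05073 ≈ 0.323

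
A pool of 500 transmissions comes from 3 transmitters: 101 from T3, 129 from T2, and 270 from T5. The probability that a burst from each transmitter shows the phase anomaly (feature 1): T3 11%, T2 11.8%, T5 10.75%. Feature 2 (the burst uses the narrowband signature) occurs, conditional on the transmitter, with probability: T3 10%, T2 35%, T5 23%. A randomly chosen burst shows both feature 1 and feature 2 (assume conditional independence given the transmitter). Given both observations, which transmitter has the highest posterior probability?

Unnormalized posteriors (prior × likelihood):
  T3: 0.202 × 0.11 × 0.1 = 0.002222
  T2: 0.258 × 0.118 × 0.35 = 0.0106554
  T5: 0.54 × 0.1075 × 0.23 = 0.0133515
Sum = 0.0262289.
Largest term belongs to T5, so T5 is most probable.

T5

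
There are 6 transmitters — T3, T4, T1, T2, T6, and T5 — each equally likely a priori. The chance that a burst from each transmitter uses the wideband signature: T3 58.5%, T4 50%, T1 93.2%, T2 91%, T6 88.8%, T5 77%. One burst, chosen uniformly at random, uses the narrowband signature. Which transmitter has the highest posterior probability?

T4

Taking complements, P(narrowband | each) = T3 0.415, T4 0.5, T1 0.068, T2 0.09, T6 0.112, T5 0.23.
With a uniform prior (1/6 each), posterior ∝ likelihood:
  T3: 0.415
  T4: 0.5
  T1: 0.068
  T2: 0.09
  T6: 0.112
  T5: 0.23
Sum = 1.415.
Largest term belongs to T4, so T4 is most probable.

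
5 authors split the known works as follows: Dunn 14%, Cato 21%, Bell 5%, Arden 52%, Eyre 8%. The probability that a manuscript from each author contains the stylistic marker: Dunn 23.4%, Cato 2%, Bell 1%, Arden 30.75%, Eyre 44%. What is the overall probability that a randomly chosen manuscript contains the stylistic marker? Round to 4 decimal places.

Compute prior × likelihood for every hypothesis:
  Dunn: 0.14 × 0.234 = 0.03276
  Cato: 0.21 × 0.02 = 0.0042
  Bell: 0.05 × 0.01 = 0.0005
  Arden: 0.52 × 0.3075 = 0.1599
  Eyre: 0.08 × 0.44 = 0.0352
P(marker) = 0.03276 + 0.0042 + 0.0005 + 0.1599 + 0.0352 = 0.23256 → 0.2326.

0.2326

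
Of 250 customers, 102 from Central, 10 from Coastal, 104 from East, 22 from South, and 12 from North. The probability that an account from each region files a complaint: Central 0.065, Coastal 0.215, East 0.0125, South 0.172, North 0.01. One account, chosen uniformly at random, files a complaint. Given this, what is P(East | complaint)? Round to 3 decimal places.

0.093

By Bayes' rule, posterior ∝ prior × likelihood:
  Central: 0.408 × 0.065 = 0.02652
  Coastal: 0.04 × 0.215 = 0.0086
  East: 0.416 × 0.0125 = 0.0052
  South: 0.088 × 0.172 = 0.015136
  North: 0.048 × 0.01 = 0.00048
Normalizing constant = 0.055936.
P(East | evidence) = 0.0052 / 0.055936 ≈ 0.093.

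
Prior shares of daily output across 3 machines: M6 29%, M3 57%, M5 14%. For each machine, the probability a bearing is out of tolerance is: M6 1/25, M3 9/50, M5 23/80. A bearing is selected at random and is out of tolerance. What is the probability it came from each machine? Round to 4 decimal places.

Prior × likelihood for each hypothesis:
  M6: 0.29 × 0.04 = 0.0116
  M3: 0.57 × 0.18 = 0.1026
  M5: 0.14 × 0.2875 = 0.04025
Sum = 0.15445.
P(M6 | oversize) = 0.0116/0.15445 ≈ 0.0751
P(M3 | oversize) = 0.1026/0.15445 ≈ 0.6643
P(M5 | oversize) = 0.04025/0.15445 ≈ 0.2606

M6 0.0751, M3 0.6643, M5 0.2606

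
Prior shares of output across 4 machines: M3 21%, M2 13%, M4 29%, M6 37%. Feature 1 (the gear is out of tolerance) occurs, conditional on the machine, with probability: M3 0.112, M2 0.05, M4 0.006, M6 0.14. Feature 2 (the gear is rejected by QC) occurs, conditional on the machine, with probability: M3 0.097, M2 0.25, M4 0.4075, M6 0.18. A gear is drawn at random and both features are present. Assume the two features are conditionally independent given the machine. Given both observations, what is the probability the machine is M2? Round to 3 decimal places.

Unnormalized posteriors (prior × likelihood):
  M3: 0.21 × 0.112 × 0.097 = 0.00228144
  M2: 0.13 × 0.05 × 0.25 = 0.001625
  M4: 0.29 × 0.006 × 0.4075 = 0.00070905
  M6: 0.37 × 0.14 × 0.18 = 0.009324
Sum = 0.01393949.
P(M2 | evidence) = 0.001625 / 0.01393949 ≈ 0.117.

0.117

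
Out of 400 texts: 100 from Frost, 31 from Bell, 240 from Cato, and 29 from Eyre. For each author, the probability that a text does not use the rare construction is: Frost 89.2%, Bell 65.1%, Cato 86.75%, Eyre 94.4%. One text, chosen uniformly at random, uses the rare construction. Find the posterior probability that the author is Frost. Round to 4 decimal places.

0.1962

Taking complements, P(rare-form | each) = Frost 0.108, Bell 0.349, Cato 0.1325, Eyre 0.056.
Prior × likelihood for each hypothesis:
  Frost: 0.25 × 0.108 = 0.027
  Bell: 0.0775 × 0.349 = 0.0270475
  Cato: 0.6 × 0.1325 = 0.0795
  Eyre: 0.0725 × 0.056 = 0.00406
Sum = 0.1376075.
P(Frost | evidence) = 0.027 / 0.1376075 ≈ 0.1962.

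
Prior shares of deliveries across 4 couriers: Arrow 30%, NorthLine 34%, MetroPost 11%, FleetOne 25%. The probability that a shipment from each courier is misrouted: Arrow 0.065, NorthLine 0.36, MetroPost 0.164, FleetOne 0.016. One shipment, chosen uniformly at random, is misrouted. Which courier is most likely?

Unnormalized posteriors (prior × likelihood):
  Arrow: 0.3 × 0.065 = 0.0195
  NorthLine: 0.34 × 0.36 = 0.1224
  MetroPost: 0.11 × 0.164 = 0.01804
  FleetOne: 0.25 × 0.016 = 0.004
Total = 0.16394.
Largest term belongs to NorthLine, so NorthLine is most probable.

NorthLine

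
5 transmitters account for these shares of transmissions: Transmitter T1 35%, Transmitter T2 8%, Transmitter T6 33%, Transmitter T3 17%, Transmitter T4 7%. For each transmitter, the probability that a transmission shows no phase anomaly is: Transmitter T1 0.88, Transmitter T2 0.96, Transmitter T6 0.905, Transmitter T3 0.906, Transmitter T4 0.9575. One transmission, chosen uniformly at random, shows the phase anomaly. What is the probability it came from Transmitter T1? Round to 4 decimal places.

0.4398

Taking complements, P(anomaly | each) = Transmitter T1 0.12, Transmitter T2 0.04, Transmitter T6 0.095, Transmitter T3 0.094, Transmitter T4 0.0425.
Unnormalized posteriors (prior × likelihood):
  Transmitter T1: 0.35 × 0.12 = 0.042
  Transmitter T2: 0.08 × 0.04 = 0.0032
  Transmitter T6: 0.33 × 0.095 = 0.03135
  Transmitter T3: 0.17 × 0.094 = 0.01598
  Transmitter T4: 0.07 × 0.0425 = 0.002975
Sum = 0.095505.
P(Transmitter T1 | evidence) = 0.042 / 0.095505 ≈ 0.4398.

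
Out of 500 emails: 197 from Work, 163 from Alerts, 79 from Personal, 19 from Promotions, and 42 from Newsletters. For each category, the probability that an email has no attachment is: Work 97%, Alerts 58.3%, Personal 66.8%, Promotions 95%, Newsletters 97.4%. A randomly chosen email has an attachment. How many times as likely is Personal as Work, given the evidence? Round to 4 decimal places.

Taking complements, P(attachment | each) = Work 0.03, Alerts 0.417, Personal 0.332, Promotions 0.05, Newsletters 0.026.
Prior × likelihood for each hypothesis:
  Work: 0.394 × 0.03 = 0.01182
  Alerts: 0.326 × 0.417 = 0.135942
  Personal: 0.158 × 0.332 = 0.052456
  Promotions: 0.038 × 0.05 = 0.0019
  Newsletters: 0.084 × 0.026 = 0.002184
Normalizing constant = 0.204302.
The ratio is 0.052456 / 0.01182 (the normalizer cancels) = 4.4379.

4.4379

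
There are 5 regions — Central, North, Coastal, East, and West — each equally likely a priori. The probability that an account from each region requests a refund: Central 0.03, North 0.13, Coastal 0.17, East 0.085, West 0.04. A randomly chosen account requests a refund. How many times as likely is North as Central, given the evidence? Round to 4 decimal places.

4.3333

With a uniform prior (1/5 each), posterior ∝ likelihood:
  Central: 0.03
  North: 0.13
  Coastal: 0.17
  East: 0.085
  West: 0.04
Normalizing constant = 0.455.
The ratio is 0.13 / 0.03 (the normalizer cancels) = 4.3333.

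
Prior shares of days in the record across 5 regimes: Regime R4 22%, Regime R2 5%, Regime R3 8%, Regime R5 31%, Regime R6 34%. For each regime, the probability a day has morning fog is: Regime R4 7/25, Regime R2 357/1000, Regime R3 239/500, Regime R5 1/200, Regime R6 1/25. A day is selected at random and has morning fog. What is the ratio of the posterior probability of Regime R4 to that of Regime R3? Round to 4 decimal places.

Compute prior × likelihood for every hypothesis:
  Regime R4: 0.22 × 0.28 = 0.0616
  Regime R2: 0.05 × 0.357 = 0.01785
  Regime R3: 0.08 × 0.478 = 0.03824
  Regime R5: 0.31 × 0.005 = 0.00155
  Regime R6: 0.34 × 0.04 = 0.0136
Normalizing constant = 0.13284.
The ratio is 0.0616 / 0.03824 (the normalizer cancels) = 1.6109.

1.6109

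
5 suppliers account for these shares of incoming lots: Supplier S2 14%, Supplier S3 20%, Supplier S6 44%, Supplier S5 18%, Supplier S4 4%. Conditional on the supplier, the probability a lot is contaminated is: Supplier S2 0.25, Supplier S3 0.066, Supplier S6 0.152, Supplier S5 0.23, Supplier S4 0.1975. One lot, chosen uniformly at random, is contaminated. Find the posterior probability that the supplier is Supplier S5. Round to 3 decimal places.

Prior × likelihood for each hypothesis:
  Supplier S2: 0.14 × 0.25 = 0.035
  Supplier S3: 0.2 × 0.066 = 0.0132
  Supplier S6: 0.44 × 0.152 = 0.06688
  Supplier S5: 0.18 × 0.23 = 0.0414
  Supplier S4: 0.04 × 0.1975 = 0.0079
Total = 0.16438.
P(Supplier S5 | evidence) = 0.0414 / 0.16438 ≈ 0.252.

0.252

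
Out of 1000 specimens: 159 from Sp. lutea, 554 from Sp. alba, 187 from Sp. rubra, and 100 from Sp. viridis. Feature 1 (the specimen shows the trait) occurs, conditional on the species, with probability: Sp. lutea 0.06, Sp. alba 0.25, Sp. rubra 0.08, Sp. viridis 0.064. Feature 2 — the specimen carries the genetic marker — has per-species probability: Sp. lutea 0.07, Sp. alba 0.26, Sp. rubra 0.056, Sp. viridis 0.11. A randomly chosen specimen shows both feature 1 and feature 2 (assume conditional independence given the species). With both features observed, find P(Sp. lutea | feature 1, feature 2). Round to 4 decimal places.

0.0175

Compute prior × likelihood for every hypothesis:
  Sp. lutea: 0.159 × 0.06 × 0.07 = 0.0006678
  Sp. alba: 0.554 × 0.25 × 0.26 = 0.03601
  Sp. rubra: 0.187 × 0.08 × 0.056 = 0.00083776
  Sp. viridis: 0.1 × 0.064 × 0.11 = 0.000704
Sum = 0.03821956.
P(Sp. lutea | evidence) = 0.0006678 / 0.03821956 ≈ 0.0175.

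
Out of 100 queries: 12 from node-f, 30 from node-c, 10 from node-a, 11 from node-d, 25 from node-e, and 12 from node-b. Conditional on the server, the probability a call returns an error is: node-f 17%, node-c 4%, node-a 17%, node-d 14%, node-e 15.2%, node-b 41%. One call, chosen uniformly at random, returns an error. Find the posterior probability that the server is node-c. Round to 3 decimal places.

0.079

Prior × likelihood for each hypothesis:
  node-f: 0.12 × 0.17 = 0.0204
  node-c: 0.3 × 0.04 = 0.012
  node-a: 0.1 × 0.17 = 0.017
  node-d: 0.11 × 0.14 = 0.0154
  node-e: 0.25 × 0.152 = 0.038
  node-b: 0.12 × 0.41 = 0.0492
Total = 0.152.
P(node-c | evidence) = 0.012 / 0.152 ≈ 0.079.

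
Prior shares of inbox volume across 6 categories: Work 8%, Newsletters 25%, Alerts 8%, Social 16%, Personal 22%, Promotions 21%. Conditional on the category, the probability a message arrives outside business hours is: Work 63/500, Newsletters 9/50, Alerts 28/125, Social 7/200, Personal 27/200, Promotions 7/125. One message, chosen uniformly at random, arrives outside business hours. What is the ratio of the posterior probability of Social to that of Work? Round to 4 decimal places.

Unnormalized posteriors (prior × likelihood):
  Work: 0.08 × 0.126 = 0.01008
  Newsletters: 0.25 × 0.18 = 0.045
  Alerts: 0.08 × 0.224 = 0.01792
  Social: 0.16 × 0.035 = 0.0056
  Personal: 0.22 × 0.135 = 0.0297
  Promotions: 0.21 × 0.056 = 0.01176
Normalizing constant = 0.12006.
The ratio is 0.0056 / 0.01008 (the normalizer cancels) = 0.5556.

0.5556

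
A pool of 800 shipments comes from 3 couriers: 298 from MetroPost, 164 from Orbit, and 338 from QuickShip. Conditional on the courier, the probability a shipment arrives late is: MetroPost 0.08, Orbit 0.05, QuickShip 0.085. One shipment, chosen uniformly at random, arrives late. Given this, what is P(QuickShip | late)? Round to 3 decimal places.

Compute prior × likelihood for every hypothesis:
  MetroPost: 0.3725 × 0.08 = 0.0298
  Orbit: 0.205 × 0.05 = 0.01025
  QuickShip: 0.4225 × 0.085 = 0.0359125
Normalizing constant = 0.0759625.
P(QuickShip | evidence) = 0.0359125 / 0.0759625 ≈ 0.473.

0.473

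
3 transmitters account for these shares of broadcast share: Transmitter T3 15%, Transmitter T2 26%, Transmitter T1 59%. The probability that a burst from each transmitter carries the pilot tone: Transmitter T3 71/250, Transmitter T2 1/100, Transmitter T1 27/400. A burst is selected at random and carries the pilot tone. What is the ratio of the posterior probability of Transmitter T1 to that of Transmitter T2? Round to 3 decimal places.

15.317

Unnormalized posteriors (prior × likelihood):
  Transmitter T3: 0.15 × 0.284 = 0.0426
  Transmitter T2: 0.26 × 0.01 = 0.0026
  Transmitter T1: 0.59 × 0.0675 = 0.039825
Sum = 0.085025.
The ratio is 0.039825 / 0.0026 (the normalizer cancels) = 15.317.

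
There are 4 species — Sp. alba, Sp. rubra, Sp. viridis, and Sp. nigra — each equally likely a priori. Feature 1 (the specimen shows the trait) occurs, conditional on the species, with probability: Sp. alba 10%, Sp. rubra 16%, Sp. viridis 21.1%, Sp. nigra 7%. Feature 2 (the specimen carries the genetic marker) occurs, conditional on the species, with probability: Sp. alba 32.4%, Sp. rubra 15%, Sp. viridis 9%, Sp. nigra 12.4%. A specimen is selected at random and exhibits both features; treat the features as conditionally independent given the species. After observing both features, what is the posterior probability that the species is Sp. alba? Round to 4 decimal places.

With a uniform prior (1/4 each), posterior ∝ likelihood:
  Sp. alba: 0.1 × 0.324 = 0.0324
  Sp. rubra: 0.16 × 0.15 = 0.024
  Sp. viridis: 0.211 × 0.09 = 0.01899
  Sp. nigra: 0.07 × 0.124 = 0.00868
Sum = 0.08407.
P(Sp. alba | evidence) = 0.0324 / 0.08407 ≈ 0.3854.

0.3854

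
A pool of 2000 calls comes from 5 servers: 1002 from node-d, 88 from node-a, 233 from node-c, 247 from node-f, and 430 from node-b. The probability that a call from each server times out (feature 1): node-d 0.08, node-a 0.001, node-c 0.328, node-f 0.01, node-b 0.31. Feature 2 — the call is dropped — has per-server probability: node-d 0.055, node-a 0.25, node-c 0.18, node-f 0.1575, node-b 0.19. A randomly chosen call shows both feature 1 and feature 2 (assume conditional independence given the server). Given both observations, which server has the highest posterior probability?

Unnormalized posteriors (prior × likelihood):
  node-d: 0.501 × 0.08 × 0.055 = 0.0022044
  node-a: 0.044 × 0.001 × 0.25 = 0.000011
  node-c: 0.1165 × 0.328 × 0.18 = 0.00687816
  node-f: 0.1235 × 0.01 × 0.1575 = 0.0001945125
  node-b: 0.215 × 0.31 × 0.19 = 0.0126635
Total = 0.0219515725.
Largest term belongs to node-b, so node-b is most probable.

node-b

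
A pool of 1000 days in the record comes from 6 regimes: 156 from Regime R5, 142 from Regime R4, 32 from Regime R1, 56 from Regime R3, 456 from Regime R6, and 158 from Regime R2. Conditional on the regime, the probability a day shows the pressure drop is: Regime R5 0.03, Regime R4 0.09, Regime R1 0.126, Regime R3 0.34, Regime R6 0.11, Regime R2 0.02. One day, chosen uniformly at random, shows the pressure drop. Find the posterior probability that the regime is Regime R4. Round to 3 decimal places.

Unnormalized posteriors (prior × likelihood):
  Regime R5: 0.156 × 0.03 = 0.00468
  Regime R4: 0.142 × 0.09 = 0.01278
  Regime R1: 0.032 × 0.126 = 0.004032
  Regime R3: 0.056 × 0.34 = 0.01904
  Regime R6: 0.456 × 0.11 = 0.05016
  Regime R2: 0.158 × 0.02 = 0.00316
Sum = 0.093852.
P(Regime R4 | evidence) = 0.01278 / 0.093852 ≈ 0.136.

0.136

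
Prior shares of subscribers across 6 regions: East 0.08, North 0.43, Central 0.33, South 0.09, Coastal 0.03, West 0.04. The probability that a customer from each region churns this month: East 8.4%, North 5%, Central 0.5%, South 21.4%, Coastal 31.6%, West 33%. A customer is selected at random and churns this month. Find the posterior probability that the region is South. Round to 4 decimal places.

0.2682

By Bayes' rule, posterior ∝ prior × likelihood:
  East: 0.08 × 0.084 = 0.00672
  North: 0.43 × 0.05 = 0.0215
  Central: 0.33 × 0.005 = 0.00165
  South: 0.09 × 0.214 = 0.01926
  Coastal: 0.03 × 0.316 = 0.00948
  West: 0.04 × 0.33 = 0.0132
Total = 0.07181.
P(South | evidence) = 0.01926 / 0.07181 ≈ 0.2682.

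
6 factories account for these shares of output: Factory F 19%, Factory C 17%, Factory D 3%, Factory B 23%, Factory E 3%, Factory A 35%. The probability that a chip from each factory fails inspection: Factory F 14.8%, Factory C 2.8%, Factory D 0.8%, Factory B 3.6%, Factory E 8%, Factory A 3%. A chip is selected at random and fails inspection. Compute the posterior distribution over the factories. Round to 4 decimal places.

Prior × likelihood for each hypothesis:
  Factory F: 0.19 × 0.148 = 0.02812
  Factory C: 0.17 × 0.028 = 0.00476
  Factory D: 0.03 × 0.008 = 0.00024
  Factory B: 0.23 × 0.036 = 0.00828
  Factory E: 0.03 × 0.08 = 0.0024
  Factory A: 0.35 × 0.03 = 0.0105
Sum = 0.0543.
P(Factory F | nonconforming) = 0.02812/0.0543 ≈ 0.5179
P(Factory C | nonconforming) = 0.00476/0.0543 ≈ 0.0877
P(Factory D | nonconforming) = 0.00024/0.0543 ≈ 0.0044
P(Factory B | nonconforming) = 0.00828/0.0543 ≈ 0.1525
P(Factory E | nonconforming) = 0.0024/0.0543 ≈ 0.0442
P(Factory A | nonconforming) = 0.0105/0.0543 ≈ 0.1934

Factory F 0.5179, Factory C 0.0877, Factory D 0.0044, Factory B 0.1525, Factory E 0.0442, Factory A 0.1934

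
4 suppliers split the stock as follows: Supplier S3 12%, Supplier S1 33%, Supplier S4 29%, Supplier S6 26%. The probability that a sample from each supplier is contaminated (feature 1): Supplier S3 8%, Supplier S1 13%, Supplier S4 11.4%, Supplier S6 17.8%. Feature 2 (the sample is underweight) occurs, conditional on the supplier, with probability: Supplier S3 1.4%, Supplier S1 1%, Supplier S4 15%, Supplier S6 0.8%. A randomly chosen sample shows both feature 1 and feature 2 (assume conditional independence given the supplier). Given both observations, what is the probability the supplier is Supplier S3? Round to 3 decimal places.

0.023

Unnormalized posteriors (prior × likelihood):
  Supplier S3: 0.12 × 0.08 × 0.014 = 0.0001344
  Supplier S1: 0.33 × 0.13 × 0.01 = 0.000429
  Supplier S4: 0.29 × 0.114 × 0.15 = 0.004959
  Supplier S6: 0.26 × 0.178 × 0.008 = 0.00037024
Sum = 0.00589264.
P(Supplier S3 | evidence) = 0.0001344 / 0.00589264 ≈ 0.023.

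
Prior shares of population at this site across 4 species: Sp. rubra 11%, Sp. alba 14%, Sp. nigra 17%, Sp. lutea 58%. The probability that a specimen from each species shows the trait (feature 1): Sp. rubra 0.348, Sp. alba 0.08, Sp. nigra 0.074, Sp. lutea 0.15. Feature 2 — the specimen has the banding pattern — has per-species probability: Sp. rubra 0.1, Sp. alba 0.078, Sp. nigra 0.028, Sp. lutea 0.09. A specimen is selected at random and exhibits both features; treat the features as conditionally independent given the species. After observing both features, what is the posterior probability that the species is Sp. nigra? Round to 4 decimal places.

By Bayes' rule, posterior ∝ prior × likelihood:
  Sp. rubra: 0.11 × 0.348 × 0.1 = 0.003828
  Sp. alba: 0.14 × 0.08 × 0.078 = 0.0008736
  Sp. nigra: 0.17 × 0.074 × 0.028 = 0.00035224
  Sp. lutea: 0.58 × 0.15 × 0.09 = 0.00783
Total = 0.01288384.
P(Sp. nigra | evidence) = 0.00035224 / 0.01288384 ≈ 0.0273.

0.0273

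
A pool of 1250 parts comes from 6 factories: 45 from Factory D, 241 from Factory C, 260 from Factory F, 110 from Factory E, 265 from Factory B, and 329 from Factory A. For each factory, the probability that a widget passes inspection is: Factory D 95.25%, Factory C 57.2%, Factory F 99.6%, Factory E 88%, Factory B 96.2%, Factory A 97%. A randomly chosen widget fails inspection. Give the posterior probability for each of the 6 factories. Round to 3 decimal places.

Factory D 0.015, Factory C 0.740, Factory F 0.007, Factory E 0.095, Factory B 0.072, Factory A 0.071

Taking complements, P(nonconforming | each) = Factory D 0.0475, Factory C 0.428, Factory F 0.004, Factory E 0.12, Factory B 0.038, Factory A 0.03.
By Bayes' rule, posterior ∝ prior × likelihood:
  Factory D: 0.036 × 0.0475 = 0.00171
  Factory C: 0.1928 × 0.428 = 0.0825184
  Factory F: 0.208 × 0.004 = 0.000832
  Factory E: 0.088 × 0.12 = 0.01056
  Factory B: 0.212 × 0.038 = 0.008056
  Factory A: 0.2632 × 0.03 = 0.007896
Total = 0.1115724.
P(Factory D | nonconforming) = 0.00171/0.1115724 ≈ 0.015
P(Factory C | nonconforming) = 0.0825184/0.1115724 ≈ 0.740
P(Factory F | nonconforming) = 0.000832/0.1115724 ≈ 0.007
P(Factory E | nonconforming) = 0.01056/0.1115724 ≈ 0.095
P(Factory B | nonconforming) = 0.008056/0.1115724 ≈ 0.072
P(Factory A | nonconforming) = 0.007896/0.1115724 ≈ 0.071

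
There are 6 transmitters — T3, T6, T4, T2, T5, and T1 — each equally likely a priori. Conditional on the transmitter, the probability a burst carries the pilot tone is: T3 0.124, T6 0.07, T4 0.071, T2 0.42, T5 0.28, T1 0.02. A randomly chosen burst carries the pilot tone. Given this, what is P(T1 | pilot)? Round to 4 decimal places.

With a uniform prior (1/6 each), posterior ∝ likelihood:
  T3: 0.124
  T6: 0.07
  T4: 0.071
  T2: 0.42
  T5: 0.28
  T1: 0.02
Total = 0.985.
P(T1 | evidence) = 0.02 / 0.985 ≈ 0.0203.

0.0203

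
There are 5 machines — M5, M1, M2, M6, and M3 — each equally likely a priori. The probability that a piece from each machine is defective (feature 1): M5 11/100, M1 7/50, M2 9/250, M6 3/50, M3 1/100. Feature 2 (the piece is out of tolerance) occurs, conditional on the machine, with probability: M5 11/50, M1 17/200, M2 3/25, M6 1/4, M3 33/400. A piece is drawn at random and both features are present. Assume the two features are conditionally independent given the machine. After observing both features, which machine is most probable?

M5

Since the prior is uniform, the posterior is proportional to the likelihood:
  M5: 0.11 × 0.22 = 0.0242
  M1: 0.14 × 0.085 = 0.0119
  M2: 0.036 × 0.12 = 0.00432
  M6: 0.06 × 0.25 = 0.015
  M3: 0.01 × 0.0825 = 0.000825
Sum = 0.056245.
Largest term belongs to M5, so M5 is most probable.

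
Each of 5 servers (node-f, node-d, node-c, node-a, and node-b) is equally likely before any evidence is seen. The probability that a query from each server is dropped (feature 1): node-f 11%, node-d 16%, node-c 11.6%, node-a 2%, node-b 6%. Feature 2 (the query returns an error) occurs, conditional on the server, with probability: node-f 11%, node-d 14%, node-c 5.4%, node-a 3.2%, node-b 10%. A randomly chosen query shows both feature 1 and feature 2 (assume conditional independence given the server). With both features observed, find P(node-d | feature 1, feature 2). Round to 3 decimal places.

0.473

With a uniform prior (1/5 each), posterior ∝ likelihood:
  node-f: 0.11 × 0.11 = 0.0121
  node-d: 0.16 × 0.14 = 0.0224
  node-c: 0.116 × 0.054 = 0.006264
  node-a: 0.02 × 0.032 = 0.00064
  node-b: 0.06 × 0.1 = 0.006
Sum = 0.047404.
P(node-d | evidence) = 0.0224 / 0.047404 ≈ 0.473.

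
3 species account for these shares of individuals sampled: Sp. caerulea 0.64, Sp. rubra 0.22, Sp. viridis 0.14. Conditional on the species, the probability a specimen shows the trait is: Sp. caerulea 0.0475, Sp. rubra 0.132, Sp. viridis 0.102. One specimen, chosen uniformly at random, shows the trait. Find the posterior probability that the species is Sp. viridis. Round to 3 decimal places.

Compute prior × likelihood for every hypothesis:
  Sp. caerulea: 0.64 × 0.0475 = 0.0304
  Sp. rubra: 0.22 × 0.132 = 0.02904
  Sp. viridis: 0.14 × 0.102 = 0.01428
Normalizing constant = 0.07372.
P(Sp. viridis | evidence) = 0.01428 / 0.07372 ≈ 0.194.

0.194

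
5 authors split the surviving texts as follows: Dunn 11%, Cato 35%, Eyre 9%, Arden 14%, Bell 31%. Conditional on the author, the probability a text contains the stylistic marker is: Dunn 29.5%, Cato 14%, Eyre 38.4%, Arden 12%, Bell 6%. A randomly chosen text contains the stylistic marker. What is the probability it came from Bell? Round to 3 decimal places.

Compute prior × likelihood for every hypothesis:
  Dunn: 0.11 × 0.295 = 0.03245
  Cato: 0.35 × 0.14 = 0.049
  Eyre: 0.09 × 0.384 = 0.03456
  Arden: 0.14 × 0.12 = 0.0168
  Bell: 0.31 × 0.06 = 0.0186
Total = 0.15141.
P(Bell | evidence) = 0.0186 / 0.15141 ≈ 0.123.

0.123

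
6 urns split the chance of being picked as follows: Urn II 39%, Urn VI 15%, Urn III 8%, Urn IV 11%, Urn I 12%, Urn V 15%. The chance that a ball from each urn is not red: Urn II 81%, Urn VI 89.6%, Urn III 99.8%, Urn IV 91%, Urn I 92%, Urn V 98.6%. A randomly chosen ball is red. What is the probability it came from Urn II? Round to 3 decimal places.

0.665

Taking complements, P(red | each) = Urn II 0.19, Urn VI 0.104, Urn III 0.002, Urn IV 0.09, Urn I 0.08, Urn V 0.014.
Unnormalized posteriors (prior × likelihood):
  Urn II: 0.39 × 0.19 = 0.0741
  Urn VI: 0.15 × 0.104 = 0.0156
  Urn III: 0.08 × 0.002 = 0.00016
  Urn IV: 0.11 × 0.09 = 0.0099
  Urn I: 0.12 × 0.08 = 0.0096
  Urn V: 0.15 × 0.014 = 0.0021
Sum = 0.11146.
P(Urn II | evidence) = 0.0741 / 0.11146 ≈ 0.665.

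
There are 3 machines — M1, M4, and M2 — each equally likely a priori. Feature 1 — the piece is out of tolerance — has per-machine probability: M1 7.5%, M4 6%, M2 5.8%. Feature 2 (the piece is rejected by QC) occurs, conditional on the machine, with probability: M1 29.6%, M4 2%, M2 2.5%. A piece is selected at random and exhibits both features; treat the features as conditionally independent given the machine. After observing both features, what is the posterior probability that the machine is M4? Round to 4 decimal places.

With a uniform prior (1/3 each), posterior ∝ likelihood:
  M1: 0.075 × 0.296 = 0.0222
  M4: 0.06 × 0.02 = 0.0012
  M2: 0.058 × 0.025 = 0.00145
Normalizing constant = 0.02485.
P(M4 | evidence) = 0.0012 / 0.02485 ≈ 0.0483.

0.0483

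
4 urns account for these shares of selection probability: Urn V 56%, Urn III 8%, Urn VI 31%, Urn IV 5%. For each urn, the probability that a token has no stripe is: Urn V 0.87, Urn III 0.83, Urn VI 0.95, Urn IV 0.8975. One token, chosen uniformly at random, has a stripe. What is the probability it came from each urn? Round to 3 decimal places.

Urn V 0.680, Urn III 0.127, Urn VI 0.145, Urn IV 0.048

Taking complements, P(striped | each) = Urn V 0.13, Urn III 0.17, Urn VI 0.05, Urn IV 0.1025.
Compute prior × likelihood for every hypothesis:
  Urn V: 0.56 × 0.13 = 0.0728
  Urn III: 0.08 × 0.17 = 0.0136
  Urn VI: 0.31 × 0.05 = 0.0155
  Urn IV: 0.05 × 0.1025 = 0.005125
Normalizing constant = 0.107025.
P(Urn V | striped) = 0.0728/0.107025 ≈ 0.680
P(Urn III | striped) = 0.0136/0.107025 ≈ 0.127
P(Urn VI | striped) = 0.0155/0.107025 ≈ 0.145
P(Urn IV | striped) = 0.005125/0.107025 ≈ 0.048
(Check: 0.680+0.127+0.145+0.048 = 1.000.)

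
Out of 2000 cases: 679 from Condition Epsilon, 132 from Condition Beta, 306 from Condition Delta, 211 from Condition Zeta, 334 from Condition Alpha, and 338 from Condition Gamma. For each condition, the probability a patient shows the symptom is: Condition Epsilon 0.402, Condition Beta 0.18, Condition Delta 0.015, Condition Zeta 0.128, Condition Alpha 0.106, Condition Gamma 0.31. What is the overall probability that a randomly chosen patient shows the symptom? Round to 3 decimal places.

0.234

Prior × likelihood for each hypothesis:
  Condition Epsilon: 0.3395 × 0.402 = 0.136479
  Condition Beta: 0.066 × 0.18 = 0.01188
  Condition Delta: 0.153 × 0.015 = 0.002295
  Condition Zeta: 0.1055 × 0.128 = 0.013504
  Condition Alpha: 0.167 × 0.106 = 0.017702
  Condition Gamma: 0.169 × 0.31 = 0.05239
P(symptomatic) = 0.136479 + 0.01188 + 0.002295 + 0.013504 + 0.017702 + 0.05239 = 0.23425 → 0.234.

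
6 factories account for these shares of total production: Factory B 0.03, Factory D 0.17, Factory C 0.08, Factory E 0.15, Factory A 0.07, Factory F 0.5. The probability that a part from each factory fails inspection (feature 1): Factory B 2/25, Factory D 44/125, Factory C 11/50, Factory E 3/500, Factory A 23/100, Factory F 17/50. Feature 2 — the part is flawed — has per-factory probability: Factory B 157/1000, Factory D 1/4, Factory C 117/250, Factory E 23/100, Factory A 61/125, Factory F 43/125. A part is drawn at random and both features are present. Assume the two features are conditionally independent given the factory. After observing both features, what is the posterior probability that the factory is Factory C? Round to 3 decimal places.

0.091

Compute prior × likelihood for every hypothesis:
  Factory B: 0.03 × 0.08 × 0.157 = 0.0003768
  Factory D: 0.17 × 0.352 × 0.25 = 0.01496
  Factory C: 0.08 × 0.22 × 0.468 = 0.0082368
  Factory E: 0.15 × 0.006 × 0.23 = 0.000207
  Factory A: 0.07 × 0.23 × 0.488 = 0.0078568
  Factory F: 0.5 × 0.34 × 0.344 = 0.05848
Total = 0.0901174.
P(Factory C | evidence) = 0.0082368 / 0.0901174 ≈ 0.091.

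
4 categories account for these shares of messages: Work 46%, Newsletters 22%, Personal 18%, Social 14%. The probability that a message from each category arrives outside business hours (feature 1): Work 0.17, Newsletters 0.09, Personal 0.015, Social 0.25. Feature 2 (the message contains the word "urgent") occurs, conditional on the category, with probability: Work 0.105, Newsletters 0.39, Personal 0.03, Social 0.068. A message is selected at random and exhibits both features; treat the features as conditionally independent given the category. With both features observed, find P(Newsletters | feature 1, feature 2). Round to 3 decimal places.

Unnormalized posteriors (prior × likelihood):
  Work: 0.46 × 0.17 × 0.105 = 0.008211
  Newsletters: 0.22 × 0.09 × 0.39 = 0.007722
  Personal: 0.18 × 0.015 × 0.03 = 0.000081
  Social: 0.14 × 0.25 × 0.068 = 0.00238
Total = 0.018394.
P(Newsletters | evidence) = 0.007722 / 0.018394 ≈ 0.420.

0.420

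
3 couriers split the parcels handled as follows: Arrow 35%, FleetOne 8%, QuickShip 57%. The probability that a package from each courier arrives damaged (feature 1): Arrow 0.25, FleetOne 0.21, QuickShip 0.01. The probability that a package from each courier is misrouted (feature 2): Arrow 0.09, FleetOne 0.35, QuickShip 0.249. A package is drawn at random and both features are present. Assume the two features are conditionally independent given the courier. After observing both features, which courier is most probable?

Unnormalized posteriors (prior × likelihood):
  Arrow: 0.35 × 0.25 × 0.09 = 0.007875
  FleetOne: 0.08 × 0.21 × 0.35 = 0.00588
  QuickShip: 0.57 × 0.01 × 0.249 = 0.0014193
Sum = 0.0151743.
Largest term belongs to Arrow, so Arrow is most probable.

Arrow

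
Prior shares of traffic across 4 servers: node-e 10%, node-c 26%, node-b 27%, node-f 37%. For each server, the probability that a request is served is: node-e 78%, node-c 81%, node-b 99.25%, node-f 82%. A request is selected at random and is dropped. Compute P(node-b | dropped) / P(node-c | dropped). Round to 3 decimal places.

0.041

Taking complements, P(dropped | each) = node-e 0.22, node-c 0.19, node-b 0.0075, node-f 0.18.
Compute prior × likelihood for every hypothesis:
  node-e: 0.1 × 0.22 = 0.022
  node-c: 0.26 × 0.19 = 0.0494
  node-b: 0.27 × 0.0075 = 0.002025
  node-f: 0.37 × 0.18 = 0.0666
Total = 0.140025.
The ratio is 0.002025 / 0.0494 (the normalizer cancels) = 0.041.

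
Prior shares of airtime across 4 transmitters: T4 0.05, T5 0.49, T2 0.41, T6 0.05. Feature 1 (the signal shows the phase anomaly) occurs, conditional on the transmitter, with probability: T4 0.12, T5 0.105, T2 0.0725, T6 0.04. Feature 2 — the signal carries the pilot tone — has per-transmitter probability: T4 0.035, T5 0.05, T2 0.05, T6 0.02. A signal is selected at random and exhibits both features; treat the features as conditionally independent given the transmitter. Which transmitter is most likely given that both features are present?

Compute prior × likelihood for every hypothesis:
  T4: 0.05 × 0.12 × 0.035 = 0.00021
  T5: 0.49 × 0.105 × 0.05 = 0.0025725
  T2: 0.41 × 0.0725 × 0.05 = 0.00148625
  T6: 0.05 × 0.04 × 0.02 = 0.00004
Normalizing constant = 0.00430875.
Largest term belongs to T5, so T5 is most probable.

T5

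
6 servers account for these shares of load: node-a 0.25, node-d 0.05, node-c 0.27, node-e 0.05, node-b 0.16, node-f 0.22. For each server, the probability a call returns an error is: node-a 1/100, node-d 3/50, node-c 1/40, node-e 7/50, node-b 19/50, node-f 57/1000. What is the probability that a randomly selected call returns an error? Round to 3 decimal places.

Prior × likelihood for each hypothesis:
  node-a: 0.25 × 0.01 = 0.0025
  node-d: 0.05 × 0.06 = 0.003
  node-c: 0.27 × 0.025 = 0.00675
  node-e: 0.05 × 0.14 = 0.007
  node-b: 0.16 × 0.38 = 0.0608
  node-f: 0.22 × 0.057 = 0.01254
P(error) = 0.0025 + 0.003 + 0.00675 + 0.007 + 0.0608 + 0.01254 = 0.09259 → 0.093.

0.093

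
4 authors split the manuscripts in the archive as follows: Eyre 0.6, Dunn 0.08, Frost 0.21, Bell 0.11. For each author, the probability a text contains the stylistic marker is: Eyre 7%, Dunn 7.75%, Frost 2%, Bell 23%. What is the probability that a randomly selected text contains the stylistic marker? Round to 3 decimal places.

By Bayes' rule, posterior ∝ prior × likelihood:
  Eyre: 0.6 × 0.07 = 0.042
  Dunn: 0.08 × 0.0775 = 0.0062
  Frost: 0.21 × 0.02 = 0.0042
  Bell: 0.11 × 0.23 = 0.0253
P(marker) = 0.042 + 0.0062 + 0.0042 + 0.0253 = 0.0777 → 0.078.

0.078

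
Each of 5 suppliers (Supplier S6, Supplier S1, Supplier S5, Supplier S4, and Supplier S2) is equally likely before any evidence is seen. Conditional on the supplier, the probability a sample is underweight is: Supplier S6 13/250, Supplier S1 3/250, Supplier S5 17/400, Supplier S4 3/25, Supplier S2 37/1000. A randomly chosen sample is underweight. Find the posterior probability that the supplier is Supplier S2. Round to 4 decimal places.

With a uniform prior (1/5 each), posterior ∝ likelihood:
  Supplier S6: 0.052
  Supplier S1: 0.012
  Supplier S5: 0.0425
  Supplier S4: 0.12
  Supplier S2: 0.037
Sum = 0.2635.
P(Supplier S2 | evidence) = 0.037 / 0.2635 ≈ 0.1404.

0.1404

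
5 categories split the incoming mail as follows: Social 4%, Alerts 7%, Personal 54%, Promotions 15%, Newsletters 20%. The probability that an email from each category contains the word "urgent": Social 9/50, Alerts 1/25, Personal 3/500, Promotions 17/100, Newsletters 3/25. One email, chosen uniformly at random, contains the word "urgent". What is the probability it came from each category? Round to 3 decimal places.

Social 0.115, Alerts 0.045, Personal 0.052, Promotions 0.406, Newsletters 0.383

By Bayes' rule, posterior ∝ prior × likelihood:
  Social: 0.04 × 0.18 = 0.0072
  Alerts: 0.07 × 0.04 = 0.0028
  Personal: 0.54 × 0.006 = 0.00324
  Promotions: 0.15 × 0.17 = 0.0255
  Newsletters: 0.2 × 0.12 = 0.024
Sum = 0.06274.
P(Social | urgent-flag) = 0.0072/0.06274 ≈ 0.115
P(Alerts | urgent-flag) = 0.0028/0.06274 ≈ 0.045
P(Personal | urgent-flag) = 0.00324/0.06274 ≈ 0.052
P(Promotions | urgent-flag) = 0.0255/0.06274 ≈ 0.406
P(Newsletters | urgent-flag) = 0.024/0.06274 ≈ 0.383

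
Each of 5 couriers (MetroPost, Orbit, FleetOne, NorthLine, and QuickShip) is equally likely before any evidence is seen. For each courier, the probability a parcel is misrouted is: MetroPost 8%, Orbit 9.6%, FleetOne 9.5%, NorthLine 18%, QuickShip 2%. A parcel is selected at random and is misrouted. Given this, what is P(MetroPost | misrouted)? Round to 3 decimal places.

0.170

With a uniform prior (1/5 each), posterior ∝ likelihood:
  MetroPost: 0.08
  Orbit: 0.096
  FleetOne: 0.095
  NorthLine: 0.18
  QuickShip: 0.02
Sum = 0.471.
P(MetroPost | evidence) = 0.08 / 0.471 ≈ 0.170.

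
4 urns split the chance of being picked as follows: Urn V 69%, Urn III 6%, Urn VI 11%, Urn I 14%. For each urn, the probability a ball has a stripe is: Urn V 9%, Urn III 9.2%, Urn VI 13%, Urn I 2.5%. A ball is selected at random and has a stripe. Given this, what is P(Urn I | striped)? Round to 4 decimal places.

0.0410

Prior × likelihood for each hypothesis:
  Urn V: 0.69 × 0.09 = 0.0621
  Urn III: 0.06 × 0.092 = 0.00552
  Urn VI: 0.11 × 0.13 = 0.0143
  Urn I: 0.14 × 0.025 = 0.0035
Normalizing constant = 0.08542.
P(Urn I | evidence) = 0.0035 / 0.08542 ≈ 0.0410.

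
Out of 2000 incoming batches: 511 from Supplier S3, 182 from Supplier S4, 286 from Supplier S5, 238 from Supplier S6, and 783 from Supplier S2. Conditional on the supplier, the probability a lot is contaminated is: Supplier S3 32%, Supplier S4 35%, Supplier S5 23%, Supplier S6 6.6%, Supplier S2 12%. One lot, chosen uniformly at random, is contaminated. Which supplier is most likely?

Compute prior × likelihood for every hypothesis:
  Supplier S3: 0.2555 × 0.32 = 0.08176
  Supplier S4: 0.091 × 0.35 = 0.03185
  Supplier S5: 0.143 × 0.23 = 0.03289
  Supplier S6: 0.119 × 0.066 = 0.007854
  Supplier S2: 0.3915 × 0.12 = 0.04698
Normalizing constant = 0.201334.
Largest term belongs to Supplier S3, so Supplier S3 is most probable.

Supplier S3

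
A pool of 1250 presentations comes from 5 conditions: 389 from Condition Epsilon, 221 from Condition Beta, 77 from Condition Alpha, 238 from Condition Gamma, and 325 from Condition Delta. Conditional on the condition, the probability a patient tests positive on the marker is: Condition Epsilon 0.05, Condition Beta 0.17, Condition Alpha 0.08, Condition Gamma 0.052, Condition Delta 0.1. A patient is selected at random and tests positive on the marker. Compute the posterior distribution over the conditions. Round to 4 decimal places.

By Bayes' rule, posterior ∝ prior × likelihood:
  Condition Epsilon: 0.3112 × 0.05 = 0.01556
  Condition Beta: 0.1768 × 0.17 = 0.030056
  Condition Alpha: 0.0616 × 0.08 = 0.004928
  Condition Gamma: 0.1904 × 0.052 = 0.0099008
  Condition Delta: 0.26 × 0.1 = 0.026
Sum = 0.0864448.
P(Condition Epsilon | marker-positive) = 0.01556/0.0864448 ≈ 0.1800
P(Condition Beta | marker-positive) = 0.030056/0.0864448 ≈ 0.3477
P(Condition Alpha | marker-positive) = 0.004928/0.0864448 ≈ 0.0570
P(Condition Gamma | marker-positive) = 0.0099008/0.0864448 ≈ 0.1145
P(Condition Delta | marker-positive) = 0.026/0.0864448 ≈ 0.3008
(Check: 0.1800+0.3477+0.0570+0.1145+0.3008 = 1.0000.)

Condition Epsilon 0.1800, Condition Beta 0.3477, Condition Alpha 0.0570, Condition Gamma 0.1145, Condition Delta 0.3008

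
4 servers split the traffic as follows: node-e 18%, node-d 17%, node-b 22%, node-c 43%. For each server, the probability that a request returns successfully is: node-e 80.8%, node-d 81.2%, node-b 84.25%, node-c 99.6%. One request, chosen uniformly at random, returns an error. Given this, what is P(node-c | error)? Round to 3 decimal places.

Taking complements, P(error | each) = node-e 0.192, node-d 0.188, node-b 0.1575, node-c 0.004.
Prior × likelihood for each hypothesis:
  node-e: 0.18 × 0.192 = 0.03456
  node-d: 0.17 × 0.188 = 0.03196
  node-b: 0.22 × 0.1575 = 0.03465
  node-c: 0.43 × 0.004 = 0.00172
Normalizing constant = 0.10289.
P(node-c | evidence) = 0.00172 / 0.10289 ≈ 0.017.

0.017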